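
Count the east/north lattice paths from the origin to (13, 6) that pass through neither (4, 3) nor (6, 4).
Number of paths = 15652

Inclusion–exclusion. Total paths: C(19, 13) = 27132. Through P₁: C(7, 4)·C(12, 9) = 7700. Through P₂: C(10, 6)·C(9, 7) = 7560. Since P₁ is strictly southwest of P₂, a monotone path through both must visit P₁ then P₂; paths through both = C(7, 4)·C(3, 2)·C(9, 7) = 3780. Avoid both = 27132 − 7700 − 7560 + 3780 = 15652.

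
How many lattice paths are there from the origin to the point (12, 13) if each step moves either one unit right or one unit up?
Number of paths = 5200300

A monotone lattice path from (0, 0) to (12, 13) consists of 12 east steps and 13 north steps in some order, so it is determined by which 12 of the 25 steps are east. The count is C(25, 12) = 5200300.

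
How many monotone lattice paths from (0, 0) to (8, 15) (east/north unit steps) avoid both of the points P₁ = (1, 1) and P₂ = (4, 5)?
Number of paths = 201698

Inclusion–exclusion. Total paths: C(23, 8) = 490314. Through P₁: C(2, 1)·C(21, 7) = 232560. Through P₂: C(9, 4)·C(14, 4) = 126126. Since P₁ is strictly southwest of P₂, a monotone path through both must visit P₁ then P₂; paths through both = C(2, 1)·C(7, 3)·C(14, 4) = 70070. Avoid both = 490314 − 232560 − 126126 + 70070 = 201698.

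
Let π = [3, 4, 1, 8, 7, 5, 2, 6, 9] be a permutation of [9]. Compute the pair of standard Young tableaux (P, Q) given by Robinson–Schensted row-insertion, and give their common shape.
P = [1, 2, 5, 6, 9] / [3, 4] / [7] / [8];  Q = [1, 2, 4, 8, 9] / [3, 5] / [6] / [7];  common shape = (5, 2, 1, 1)

Row-insert the values π_1, π_2, … into P one at a time, bumping the leftmost entry strictly greater than the inserted value down to the next row. The recording tableau Q records, in position (i, j), the step at which that cell was added to P.
  Insert 3 (step 1): P = [3];  Q = [1]
  Insert 4 (step 2): P = [3, 4];  Q = [1, 2]
  Insert 1 (step 3): P = [1, 4] / [3];  Q = [1, 2] / [3]
  Insert 8 (step 4): P = [1, 4, 8] / [3];  Q = [1, 2, 4] / [3]
  Insert 7 (step 5): P = [1, 4, 7] / [3, 8];  Q = [1, 2, 4] / [3, 5]
  Insert 5 (step 6): P = [1, 4, 5] / [3, 7] / [8];  Q = [1, 2, 4] / [3, 5] / [6]
  Insert 2 (step 7): P = [1, 2, 5] / [3, 4] / [7] / [8];  Q = [1, 2, 4] / [3, 5] / [6] / [7]
  Insert 6 (step 8): P = [1, 2, 5, 6] / [3, 4] / [7] / [8];  Q = [1, 2, 4, 8] / [3, 5] / [6] / [7]
  Insert 9 (step 9): P = [1, 2, 5, 6, 9] / [3, 4] / [7] / [8];  Q = [1, 2, 4, 8, 9] / [3, 5] / [6] / [7]
Final shape: (5, 2, 1, 1).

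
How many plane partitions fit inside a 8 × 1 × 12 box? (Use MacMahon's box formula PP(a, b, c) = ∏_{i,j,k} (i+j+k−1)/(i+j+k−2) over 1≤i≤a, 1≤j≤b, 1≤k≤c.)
PP(8, 1, 12) = 125970

Evaluate the triple product over i = 1..8, j = 1..1, k = 1..12. The factors are (2/1) · (3/2) · (4/3) · (5/4) · (6/5) · (7/6) · (8/7) · (9/8) · … (96 factors total). The numerators and denominators telescope so the product is an integer; carrying out the multiplication exactly gives PP(8, 1, 12) = 125970.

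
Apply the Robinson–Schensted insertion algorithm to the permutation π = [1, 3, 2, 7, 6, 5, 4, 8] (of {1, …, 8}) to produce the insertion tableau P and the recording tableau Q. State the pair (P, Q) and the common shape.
P = [1, 2, 4, 8] / [3, 5] / [6] / [7];  Q = [1, 2, 4, 8] / [3, 5] / [6] / [7];  common shape = (4, 2, 1, 1)

Row-insert the values π_1, π_2, … into P one at a time, bumping the leftmost entry strictly greater than the inserted value down to the next row. The recording tableau Q records, in position (i, j), the step at which that cell was added to P.
  Insert 1 (step 1): P = [1];  Q = [1]
  Insert 3 (step 2): P = [1, 3];  Q = [1, 2]
  Insert 2 (step 3): P = [1, 2] / [3];  Q = [1, 2] / [3]
  Insert 7 (step 4): P = [1, 2, 7] / [3];  Q = [1, 2, 4] / [3]
  Insert 6 (step 5): P = [1, 2, 6] / [3, 7];  Q = [1, 2, 4] / [3, 5]
  Insert 5 (step 6): P = [1, 2, 5] / [3, 6] / [7];  Q = [1, 2, 4] / [3, 5] / [6]
  Insert 4 (step 7): P = [1, 2, 4] / [3, 5] / [6] / [7];  Q = [1, 2, 4] / [3, 5] / [6] / [7]
  Insert 8 (step 8): P = [1, 2, 4, 8] / [3, 5] / [6] / [7];  Q = [1, 2, 4, 8] / [3, 5] / [6] / [7]
Final shape: (4, 2, 1, 1).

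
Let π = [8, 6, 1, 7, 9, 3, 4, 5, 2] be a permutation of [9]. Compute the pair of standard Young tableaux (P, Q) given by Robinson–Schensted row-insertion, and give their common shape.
P = [1, 2, 4, 5] / [3, 7, 9] / [6] / [8];  Q = [1, 4, 5, 8] / [2, 6, 7] / [3] / [9];  common shape = (4, 3, 1, 1)

Row-insert the values π_1, π_2, … into P one at a time, bumping the leftmost entry strictly greater than the inserted value down to the next row. The recording tableau Q records, in position (i, j), the step at which that cell was added to P.
  Insert 8 (step 1): P = [8];  Q = [1]
  Insert 6 (step 2): P = [6] / [8];  Q = [1] / [2]
  Insert 1 (step 3): P = [1] / [6] / [8];  Q = [1] / [2] / [3]
  Insert 7 (step 4): P = [1, 7] / [6] / [8];  Q = [1, 4] / [2] / [3]
  Insert 9 (step 5): P = [1, 7, 9] / [6] / [8];  Q = [1, 4, 5] / [2] / [3]
  Insert 3 (step 6): P = [1, 3, 9] / [6, 7] / [8];  Q = [1, 4, 5] / [2, 6] / [3]
  Insert 4 (step 7): P = [1, 3, 4] / [6, 7, 9] / [8];  Q = [1, 4, 5] / [2, 6, 7] / [3]
  Insert 5 (step 8): P = [1, 3, 4, 5] / [6, 7, 9] / [8];  Q = [1, 4, 5, 8] / [2, 6, 7] / [3]
  Insert 2 (step 9): P = [1, 2, 4, 5] / [3, 7, 9] / [6] / [8];  Q = [1, 4, 5, 8] / [2, 6, 7] / [3] / [9]
Final shape: (4, 3, 1, 1).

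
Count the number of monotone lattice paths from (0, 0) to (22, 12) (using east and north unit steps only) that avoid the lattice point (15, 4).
Number of paths = 523411980

Total paths from (0, 0) to (22, 12): C(34, 22) = 548354040. Paths through (15, 4): (paths (0, 0) → (15, 4)) × (paths (15, 4) → (22, 12)) = C(19, 15) · C(15, 7) = 3876 · 6435 = 24942060. Avoidance count = 548354040 − 24942060 = 523411980.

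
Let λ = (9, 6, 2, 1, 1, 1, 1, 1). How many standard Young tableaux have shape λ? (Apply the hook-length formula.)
# SYT of shape (9, 6, 2, 1, 1, 1, 1, 1) = 480134655

Hook-length formula: f^λ = n! / Π hook(c), product over all cells c of the Young diagram. For λ = (9, 6, 2, 1, 1, 1, 1, 1), n = 22 boxes. Hook lengths by row (left-to-right, top-to-bottom): [16, 10, 8, 7, 6, 5, 3, 2, 1]; [12, 6, 4, 3, 2, 1]; [7, 1]; [5]; [4]; [3]; [2]; [1]. Product of hooks = 2341011456000. So f^λ = 22! / 2341011456000 = 1124000727777607680000 / 2341011456000 = 480134655.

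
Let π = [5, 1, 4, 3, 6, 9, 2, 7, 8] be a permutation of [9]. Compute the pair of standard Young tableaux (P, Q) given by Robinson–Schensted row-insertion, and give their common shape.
P = [1, 2, 6, 7, 8] / [3, 9] / [4] / [5];  Q = [1, 3, 5, 6, 9] / [2, 8] / [4] / [7];  common shape = (5, 2, 1, 1)

Row-insert the values π_1, π_2, … into P one at a time, bumping the leftmost entry strictly greater than the inserted value down to the next row. The recording tableau Q records, in position (i, j), the step at which that cell was added to P.
  Insert 5 (step 1): P = [5];  Q = [1]
  Insert 1 (step 2): P = [1] / [5];  Q = [1] / [2]
  Insert 4 (step 3): P = [1, 4] / [5];  Q = [1, 3] / [2]
  Insert 3 (step 4): P = [1, 3] / [4] / [5];  Q = [1, 3] / [2] / [4]
  Insert 6 (step 5): P = [1, 3, 6] / [4] / [5];  Q = [1, 3, 5] / [2] / [4]
  Insert 9 (step 6): P = [1, 3, 6, 9] / [4] / [5];  Q = [1, 3, 5, 6] / [2] / [4]
  Insert 2 (step 7): P = [1, 2, 6, 9] / [3] / [4] / [5];  Q = [1, 3, 5, 6] / [2] / [4] / [7]
  Insert 7 (step 8): P = [1, 2, 6, 7] / [3, 9] / [4] / [5];  Q = [1, 3, 5, 6] / [2, 8] / [4] / [7]
  Insert 8 (step 9): P = [1, 2, 6, 7, 8] / [3, 9] / [4] / [5];  Q = [1, 3, 5, 6, 9] / [2, 8] / [4] / [7]
Final shape: (5, 2, 1, 1).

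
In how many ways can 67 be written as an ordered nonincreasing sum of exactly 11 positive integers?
p(67, 11 parts) = 167672

Partitions of n into exactly k parts are in bijection with partitions of n − k into at most k parts (subtract 1 from each part). So p(67, exactly 11) = p(56, parts ≤ 11). Computing via the recurrence p(m, j) = p(m, j−1) + p(m−j, j) gives 167672.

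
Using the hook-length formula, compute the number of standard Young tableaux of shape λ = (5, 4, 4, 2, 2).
# SYT of shape (5, 4, 4, 2, 2) = 1361360

Hook-length formula: f^λ = n! / Π hook(c), product over all cells c of the Young diagram. For λ = (5, 4, 4, 2, 2), n = 17 boxes. Hook lengths by row (left-to-right, top-to-bottom): [9, 8, 5, 4, 1]; [7, 6, 3, 2]; [6, 5, 2, 1]; [3, 2]; [2, 1]. Product of hooks = 261273600. So f^λ = 17! / 261273600 = 355687428096000 / 261273600 = 1361360.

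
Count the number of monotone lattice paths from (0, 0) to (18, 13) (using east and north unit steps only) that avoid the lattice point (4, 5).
Number of paths = 165962055

Total paths from (0, 0) to (18, 13): C(31, 18) = 206253075. Paths through (4, 5): (paths (0, 0) → (4, 5)) × (paths (4, 5) → (18, 13)) = C(9, 4) · C(22, 14) = 126 · 319770 = 40291020. Avoidance count = 206253075 − 40291020 = 165962055.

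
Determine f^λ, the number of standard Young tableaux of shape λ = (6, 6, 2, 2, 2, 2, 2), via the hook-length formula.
# SYT of shape (6, 6, 2, 2, 2, 2, 2) = 311095512

Hook-length formula: f^λ = n! / Π hook(c), product over all cells c of the Young diagram. For λ = (6, 6, 2, 2, 2, 2, 2), n = 22 boxes. Hook lengths by row (left-to-right, top-to-bottom): [12, 11, 5, 4, 3, 2]; [11, 10, 4, 3, 2, 1]; [6, 5]; [5, 4]; [4, 3]; [3, 2]; [2, 1]. Product of hooks = 3613040640000. So f^λ = 22! / 3613040640000 = 1124000727777607680000 / 3613040640000 = 311095512.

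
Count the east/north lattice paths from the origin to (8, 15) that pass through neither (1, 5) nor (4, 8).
Number of paths = 249876

Inclusion–exclusion. Total paths: C(23, 8) = 490314. Through P₁: C(6, 1)·C(17, 7) = 116688. Through P₂: C(12, 4)·C(11, 4) = 163350. Since P₁ is strictly southwest of P₂, a monotone path through both must visit P₁ then P₂; paths through both = C(6, 1)·C(6, 3)·C(11, 4) = 39600. Avoid both = 490314 − 116688 − 163350 + 39600 = 249876.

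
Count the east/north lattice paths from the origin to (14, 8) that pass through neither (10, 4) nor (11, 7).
Number of paths = 138420

Inclusion–exclusion. Total paths: C(22, 14) = 319770. Through P₁: C(14, 10)·C(8, 4) = 70070. Through P₂: C(18, 11)·C(4, 3) = 127296. Since P₁ is strictly southwest of P₂, a monotone path through both must visit P₁ then P₂; paths through both = C(14, 10)·C(4, 1)·C(4, 3) = 16016. Avoid both = 319770 − 70070 − 127296 + 16016 = 138420.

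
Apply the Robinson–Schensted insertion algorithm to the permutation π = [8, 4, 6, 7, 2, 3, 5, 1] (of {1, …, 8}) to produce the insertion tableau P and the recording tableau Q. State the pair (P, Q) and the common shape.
P = [1, 3, 5] / [2, 6, 7] / [4] / [8];  Q = [1, 3, 4] / [2, 6, 7] / [5] / [8];  common shape = (3, 3, 1, 1)

Row-insert the values π_1, π_2, … into P one at a time, bumping the leftmost entry strictly greater than the inserted value down to the next row. The recording tableau Q records, in position (i, j), the step at which that cell was added to P.
  Insert 8 (step 1): P = [8];  Q = [1]
  Insert 4 (step 2): P = [4] / [8];  Q = [1] / [2]
  Insert 6 (step 3): P = [4, 6] / [8];  Q = [1, 3] / [2]
  Insert 7 (step 4): P = [4, 6, 7] / [8];  Q = [1, 3, 4] / [2]
  Insert 2 (step 5): P = [2, 6, 7] / [4] / [8];  Q = [1, 3, 4] / [2] / [5]
  Insert 3 (step 6): P = [2, 3, 7] / [4, 6] / [8];  Q = [1, 3, 4] / [2, 6] / [5]
  Insert 5 (step 7): P = [2, 3, 5] / [4, 6, 7] / [8];  Q = [1, 3, 4] / [2, 6, 7] / [5]
  Insert 1 (step 8): P = [1, 3, 5] / [2, 6, 7] / [4] / [8];  Q = [1, 3, 4] / [2, 6, 7] / [5] / [8]
Final shape: (3, 3, 1, 1).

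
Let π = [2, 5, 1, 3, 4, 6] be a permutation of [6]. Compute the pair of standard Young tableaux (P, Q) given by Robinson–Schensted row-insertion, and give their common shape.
P = [1, 3, 4, 6] / [2, 5];  Q = [1, 2, 5, 6] / [3, 4];  common shape = (4, 2)

Row-insert the values π_1, π_2, … into P one at a time, bumping the leftmost entry strictly greater than the inserted value down to the next row. The recording tableau Q records, in position (i, j), the step at which that cell was added to P.
  Insert 2 (step 1): P = [2];  Q = [1]
  Insert 5 (step 2): P = [2, 5];  Q = [1, 2]
  Insert 1 (step 3): P = [1, 5] / [2];  Q = [1, 2] / [3]
  Insert 3 (step 4): P = [1, 3] / [2, 5];  Q = [1, 2] / [3, 4]
  Insert 4 (step 5): P = [1, 3, 4] / [2, 5];  Q = [1, 2, 5] / [3, 4]
  Insert 6 (step 6): P = [1, 3, 4, 6] / [2, 5];  Q = [1, 2, 5, 6] / [3, 4]
Final shape: (4, 2).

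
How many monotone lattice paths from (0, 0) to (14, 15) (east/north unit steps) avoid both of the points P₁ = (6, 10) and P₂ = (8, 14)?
Number of paths = 65854914

Inclusion–exclusion. Total paths: C(29, 14) = 77558760. Through P₁: C(16, 6)·C(13, 8) = 10306296. Through P₂: C(22, 8)·C(7, 6) = 2238390. Since P₁ is strictly southwest of P₂, a monotone path through both must visit P₁ then P₂; paths through both = C(16, 6)·C(6, 2)·C(7, 6) = 840840. Avoid both = 77558760 − 10306296 − 2238390 + 840840 = 65854914.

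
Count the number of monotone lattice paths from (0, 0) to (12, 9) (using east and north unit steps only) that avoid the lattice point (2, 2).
Number of paths = 177242

Total paths from (0, 0) to (12, 9): C(21, 12) = 293930. Paths through (2, 2): (paths (0, 0) → (2, 2)) × (paths (2, 2) → (12, 9)) = C(4, 2) · C(17, 10) = 6 · 19448 = 116688. Avoidance count = 293930 − 116688 = 177242.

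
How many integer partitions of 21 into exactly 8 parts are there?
p(21, 8 parts) = 89

Partitions of n into exactly k parts are in bijection with partitions of n − k into at most k parts (subtract 1 from each part). So p(21, exactly 8) = p(13, parts ≤ 8). Computing via the recurrence p(m, j) = p(m, j−1) + p(m−j, j) gives 89.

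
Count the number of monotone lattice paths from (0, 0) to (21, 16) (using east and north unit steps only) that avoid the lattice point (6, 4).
Number of paths = 9225164070

Total paths from (0, 0) to (21, 16): C(37, 21) = 12875774670. Paths through (6, 4): (paths (0, 0) → (6, 4)) × (paths (6, 4) → (21, 16)) = C(10, 6) · C(27, 15) = 210 · 17383860 = 3650610600. Avoidance count = 12875774670 − 3650610600 = 9225164070.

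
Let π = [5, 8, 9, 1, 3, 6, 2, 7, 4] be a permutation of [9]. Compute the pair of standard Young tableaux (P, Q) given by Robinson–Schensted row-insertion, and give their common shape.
P = [1, 2, 4, 7] / [3, 6, 9] / [5, 8];  Q = [1, 2, 3, 8] / [4, 5, 6] / [7, 9];  common shape = (4, 3, 2)

Row-insert the values π_1, π_2, … into P one at a time, bumping the leftmost entry strictly greater than the inserted value down to the next row. The recording tableau Q records, in position (i, j), the step at which that cell was added to P.
  Insert 5 (step 1): P = [5];  Q = [1]
  Insert 8 (step 2): P = [5, 8];  Q = [1, 2]
  Insert 9 (step 3): P = [5, 8, 9];  Q = [1, 2, 3]
  Insert 1 (step 4): P = [1, 8, 9] / [5];  Q = [1, 2, 3] / [4]
  Insert 3 (step 5): P = [1, 3, 9] / [5, 8];  Q = [1, 2, 3] / [4, 5]
  Insert 6 (step 6): P = [1, 3, 6] / [5, 8, 9];  Q = [1, 2, 3] / [4, 5, 6]
  Insert 2 (step 7): P = [1, 2, 6] / [3, 8, 9] / [5];  Q = [1, 2, 3] / [4, 5, 6] / [7]
  Insert 7 (step 8): P = [1, 2, 6, 7] / [3, 8, 9] / [5];  Q = [1, 2, 3, 8] / [4, 5, 6] / [7]
  Insert 4 (step 9): P = [1, 2, 4, 7] / [3, 6, 9] / [5, 8];  Q = [1, 2, 3, 8] / [4, 5, 6] / [7, 9]
Final shape: (4, 3, 2).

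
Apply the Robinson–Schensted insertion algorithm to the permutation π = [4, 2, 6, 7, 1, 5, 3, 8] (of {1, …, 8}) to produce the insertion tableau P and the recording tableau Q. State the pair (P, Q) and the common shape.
P = [1, 3, 7, 8] / [2, 5] / [4, 6];  Q = [1, 3, 4, 8] / [2, 6] / [5, 7];  common shape = (4, 2, 2)

Row-insert the values π_1, π_2, … into P one at a time, bumping the leftmost entry strictly greater than the inserted value down to the next row. The recording tableau Q records, in position (i, j), the step at which that cell was added to P.
  Insert 4 (step 1): P = [4];  Q = [1]
  Insert 2 (step 2): P = [2] / [4];  Q = [1] / [2]
  Insert 6 (step 3): P = [2, 6] / [4];  Q = [1, 3] / [2]
  Insert 7 (step 4): P = [2, 6, 7] / [4];  Q = [1, 3, 4] / [2]
  Insert 1 (step 5): P = [1, 6, 7] / [2] / [4];  Q = [1, 3, 4] / [2] / [5]
  Insert 5 (step 6): P = [1, 5, 7] / [2, 6] / [4];  Q = [1, 3, 4] / [2, 6] / [5]
  Insert 3 (step 7): P = [1, 3, 7] / [2, 5] / [4, 6];  Q = [1, 3, 4] / [2, 6] / [5, 7]
  Insert 8 (step 8): P = [1, 3, 7, 8] / [2, 5] / [4, 6];  Q = [1, 3, 4, 8] / [2, 6] / [5, 7]
Final shape: (4, 2, 2).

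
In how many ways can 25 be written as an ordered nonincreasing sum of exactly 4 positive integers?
p(25, 4 parts) = 120

Partitions of n into exactly k parts are in bijection with partitions of n − k into at most k parts (subtract 1 from each part). So p(25, exactly 4) = p(21, parts ≤ 4). Computing via the recurrence p(m, j) = p(m, j−1) + p(m−j, j) gives 120.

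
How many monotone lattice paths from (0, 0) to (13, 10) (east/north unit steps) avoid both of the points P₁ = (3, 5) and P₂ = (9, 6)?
Number of paths = 652988

Inclusion–exclusion. Total paths: C(23, 13) = 1144066. Through P₁: C(8, 3)·C(15, 10) = 168168. Through P₂: C(15, 9)·C(8, 4) = 350350. Since P₁ is strictly southwest of P₂, a monotone path through both must visit P₁ then P₂; paths through both = C(8, 3)·C(7, 6)·C(8, 4) = 27440. Avoid both = 1144066 − 168168 − 350350 + 27440 = 652988.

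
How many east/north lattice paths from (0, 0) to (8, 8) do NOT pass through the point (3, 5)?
Number of paths = 9734

Total paths from (0, 0) to (8, 8): C(16, 8) = 12870. Paths through (3, 5): (paths (0, 0) → (3, 5)) × (paths (3, 5) → (8, 8)) = C(8, 3) · C(8, 5) = 56 · 56 = 3136. Avoidance count = 12870 − 3136 = 9734.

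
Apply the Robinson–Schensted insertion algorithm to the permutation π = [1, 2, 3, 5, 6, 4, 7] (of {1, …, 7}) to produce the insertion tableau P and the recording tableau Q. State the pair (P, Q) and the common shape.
P = [1, 2, 3, 4, 6, 7] / [5];  Q = [1, 2, 3, 4, 5, 7] / [6];  common shape = (6, 1)

Row-insert the values π_1, π_2, … into P one at a time, bumping the leftmost entry strictly greater than the inserted value down to the next row. The recording tableau Q records, in position (i, j), the step at which that cell was added to P.
  Insert 1 (step 1): P = [1];  Q = [1]
  Insert 2 (step 2): P = [1, 2];  Q = [1, 2]
  Insert 3 (step 3): P = [1, 2, 3];  Q = [1, 2, 3]
  Insert 5 (step 4): P = [1, 2, 3, 5];  Q = [1, 2, 3, 4]
  Insert 6 (step 5): P = [1, 2, 3, 5, 6];  Q = [1, 2, 3, 4, 5]
  Insert 4 (step 6): P = [1, 2, 3, 4, 6] / [5];  Q = [1, 2, 3, 4, 5] / [6]
  Insert 7 (step 7): P = [1, 2, 3, 4, 6, 7] / [5];  Q = [1, 2, 3, 4, 5, 7] / [6]
Final shape: (6, 1).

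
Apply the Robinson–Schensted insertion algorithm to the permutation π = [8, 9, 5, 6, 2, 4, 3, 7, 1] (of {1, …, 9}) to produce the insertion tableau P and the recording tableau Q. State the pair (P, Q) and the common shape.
P = [1, 3, 7] / [2, 6] / [4, 9] / [5] / [8];  Q = [1, 2, 8] / [3, 4] / [5, 6] / [7] / [9];  common shape = (3, 2, 2, 1, 1)

Row-insert the values π_1, π_2, … into P one at a time, bumping the leftmost entry strictly greater than the inserted value down to the next row. The recording tableau Q records, in position (i, j), the step at which that cell was added to P.
  Insert 8 (step 1): P = [8];  Q = [1]
  Insert 9 (step 2): P = [8, 9];  Q = [1, 2]
  Insert 5 (step 3): P = [5, 9] / [8];  Q = [1, 2] / [3]
  Insert 6 (step 4): P = [5, 6] / [8, 9];  Q = [1, 2] / [3, 4]
  Insert 2 (step 5): P = [2, 6] / [5, 9] / [8];  Q = [1, 2] / [3, 4] / [5]
  Insert 4 (step 6): P = [2, 4] / [5, 6] / [8, 9];  Q = [1, 2] / [3, 4] / [5, 6]
  Insert 3 (step 7): P = [2, 3] / [4, 6] / [5, 9] / [8];  Q = [1, 2] / [3, 4] / [5, 6] / [7]
  Insert 7 (step 8): P = [2, 3, 7] / [4, 6] / [5, 9] / [8];  Q = [1, 2, 8] / [3, 4] / [5, 6] / [7]
  Insert 1 (step 9): P = [1, 3, 7] / [2, 6] / [4, 9] / [5] / [8];  Q = [1, 2, 8] / [3, 4] / [5, 6] / [7] / [9]
Final shape: (3, 2, 2, 1, 1).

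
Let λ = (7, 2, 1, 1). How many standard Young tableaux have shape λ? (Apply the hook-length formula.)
# SYT of shape (7, 2, 1, 1) = 594

Hook-length formula: f^λ = n! / Π hook(c), product over all cells c of the Young diagram. For λ = (7, 2, 1, 1), n = 11 boxes. Hook lengths by row (left-to-right, top-to-bottom): [10, 7, 5, 4, 3, 2, 1]; [4, 1]; [2]; [1]. Product of hooks = 67200. So f^λ = 11! / 67200 = 39916800 / 67200 = 594.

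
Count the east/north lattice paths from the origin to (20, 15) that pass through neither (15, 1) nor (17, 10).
Number of paths = 2775374432

Inclusion–exclusion. Total paths: C(35, 20) = 3247943160. Through P₁: C(16, 15)·C(19, 5) = 186048. Through P₂: C(27, 17)·C(8, 3) = 472431960. Since P₁ is strictly southwest of P₂, a monotone path through both must visit P₁ then P₂; paths through both = C(16, 15)·C(11, 2)·C(8, 3) = 49280. Avoid both = 3247943160 − 186048 − 472431960 + 49280 = 2775374432.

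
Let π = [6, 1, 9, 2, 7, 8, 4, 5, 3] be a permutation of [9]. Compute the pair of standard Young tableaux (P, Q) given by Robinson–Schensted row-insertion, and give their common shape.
P = [1, 2, 3, 5] / [4, 7, 8] / [6] / [9];  Q = [1, 3, 5, 6] / [2, 4, 8] / [7] / [9];  common shape = (4, 3, 1, 1)

Row-insert the values π_1, π_2, … into P one at a time, bumping the leftmost entry strictly greater than the inserted value down to the next row. The recording tableau Q records, in position (i, j), the step at which that cell was added to P.
  Insert 6 (step 1): P = [6];  Q = [1]
  Insert 1 (step 2): P = [1] / [6];  Q = [1] / [2]
  Insert 9 (step 3): P = [1, 9] / [6];  Q = [1, 3] / [2]
  Insert 2 (step 4): P = [1, 2] / [6, 9];  Q = [1, 3] / [2, 4]
  Insert 7 (step 5): P = [1, 2, 7] / [6, 9];  Q = [1, 3, 5] / [2, 4]
  Insert 8 (step 6): P = [1, 2, 7, 8] / [6, 9];  Q = [1, 3, 5, 6] / [2, 4]
  Insert 4 (step 7): P = [1, 2, 4, 8] / [6, 7] / [9];  Q = [1, 3, 5, 6] / [2, 4] / [7]
  Insert 5 (step 8): P = [1, 2, 4, 5] / [6, 7, 8] / [9];  Q = [1, 3, 5, 6] / [2, 4, 8] / [7]
  Insert 3 (step 9): P = [1, 2, 3, 5] / [4, 7, 8] / [6] / [9];  Q = [1, 3, 5, 6] / [2, 4, 8] / [7] / [9]
Final shape: (4, 3, 1, 1).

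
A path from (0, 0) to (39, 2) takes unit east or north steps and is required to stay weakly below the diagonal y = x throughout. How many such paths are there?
Number of paths = 779

By the reflection principle (André's argument), the number of monotone paths to (39, 2) with n ≤ m that never go above y = x is C(41, 39) − C(41, 40) = 820 − 41 = 779.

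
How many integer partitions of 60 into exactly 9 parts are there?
p(60, 9 parts) = 51294

Partitions of n into exactly k parts are in bijection with partitions of n − k into at most k parts (subtract 1 from each part). So p(60, exactly 9) = p(51, parts ≤ 9). Computing via the recurrence p(m, j) = p(m, j−1) + p(m−j, j) gives 51294.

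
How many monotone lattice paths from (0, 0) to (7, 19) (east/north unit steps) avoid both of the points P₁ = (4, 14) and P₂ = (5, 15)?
Number of paths = 345680

Inclusion–exclusion. Total paths: C(26, 7) = 657800. Through P₁: C(18, 4)·C(8, 3) = 171360. Through P₂: C(20, 5)·C(6, 2) = 232560. Since P₁ is strictly southwest of P₂, a monotone path through both must visit P₁ then P₂; paths through both = C(18, 4)·C(2, 1)·C(6, 2) = 91800. Avoid both = 657800 − 171360 − 232560 + 91800 = 345680.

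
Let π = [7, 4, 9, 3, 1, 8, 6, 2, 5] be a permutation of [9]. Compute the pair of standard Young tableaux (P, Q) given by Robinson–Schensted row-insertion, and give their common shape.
P = [1, 2, 5] / [3, 6] / [4, 8] / [7, 9];  Q = [1, 3, 9] / [2, 6] / [4, 7] / [5, 8];  common shape = (3, 2, 2, 2)

Row-insert the values π_1, π_2, … into P one at a time, bumping the leftmost entry strictly greater than the inserted value down to the next row. The recording tableau Q records, in position (i, j), the step at which that cell was added to P.
  Insert 7 (step 1): P = [7];  Q = [1]
  Insert 4 (step 2): P = [4] / [7];  Q = [1] / [2]
  Insert 9 (step 3): P = [4, 9] / [7];  Q = [1, 3] / [2]
  Insert 3 (step 4): P = [3, 9] / [4] / [7];  Q = [1, 3] / [2] / [4]
  Insert 1 (step 5): P = [1, 9] / [3] / [4] / [7];  Q = [1, 3] / [2] / [4] / [5]
  Insert 8 (step 6): P = [1, 8] / [3, 9] / [4] / [7];  Q = [1, 3] / [2, 6] / [4] / [5]
  Insert 6 (step 7): P = [1, 6] / [3, 8] / [4, 9] / [7];  Q = [1, 3] / [2, 6] / [4, 7] / [5]
  Insert 2 (step 8): P = [1, 2] / [3, 6] / [4, 8] / [7, 9];  Q = [1, 3] / [2, 6] / [4, 7] / [5, 8]
  Insert 5 (step 9): P = [1, 2, 5] / [3, 6] / [4, 8] / [7, 9];  Q = [1, 3, 9] / [2, 6] / [4, 7] / [5, 8]
Final shape: (3, 2, 2, 2).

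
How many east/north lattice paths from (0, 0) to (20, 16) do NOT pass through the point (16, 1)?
Number of paths = 7307806218

Total paths from (0, 0) to (20, 16): C(36, 20) = 7307872110. Paths through (16, 1): (paths (0, 0) → (16, 1)) × (paths (16, 1) → (20, 16)) = C(17, 16) · C(19, 4) = 17 · 3876 = 65892. Avoidance count = 7307872110 − 65892 = 7307806218.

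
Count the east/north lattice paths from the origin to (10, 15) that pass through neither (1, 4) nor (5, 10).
Number of paths = 1936804

Inclusion–exclusion. Total paths: C(25, 10) = 3268760. Through P₁: C(5, 1)·C(20, 9) = 839800. Through P₂: C(15, 5)·C(10, 5) = 756756. Since P₁ is strictly southwest of P₂, a monotone path through both must visit P₁ then P₂; paths through both = C(5, 1)·C(10, 4)·C(10, 5) = 264600. Avoid both = 3268760 − 839800 − 756756 + 264600 = 1936804.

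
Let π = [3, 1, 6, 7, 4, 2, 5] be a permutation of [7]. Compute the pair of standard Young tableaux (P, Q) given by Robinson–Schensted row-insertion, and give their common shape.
P = [1, 2, 5] / [3, 4, 7] / [6];  Q = [1, 3, 4] / [2, 5, 7] / [6];  common shape = (3, 3, 1)

Row-insert the values π_1, π_2, … into P one at a time, bumping the leftmost entry strictly greater than the inserted value down to the next row. The recording tableau Q records, in position (i, j), the step at which that cell was added to P.
  Insert 3 (step 1): P = [3];  Q = [1]
  Insert 1 (step 2): P = [1] / [3];  Q = [1] / [2]
  Insert 6 (step 3): P = [1, 6] / [3];  Q = [1, 3] / [2]
  Insert 7 (step 4): P = [1, 6, 7] / [3];  Q = [1, 3, 4] / [2]
  Insert 4 (step 5): P = [1, 4, 7] / [3, 6];  Q = [1, 3, 4] / [2, 5]
  Insert 2 (step 6): P = [1, 2, 7] / [3, 4] / [6];  Q = [1, 3, 4] / [2, 5] / [6]
  Insert 5 (step 7): P = [1, 2, 5] / [3, 4, 7] / [6];  Q = [1, 3, 4] / [2, 5, 7] / [6]
Final shape: (3, 3, 1).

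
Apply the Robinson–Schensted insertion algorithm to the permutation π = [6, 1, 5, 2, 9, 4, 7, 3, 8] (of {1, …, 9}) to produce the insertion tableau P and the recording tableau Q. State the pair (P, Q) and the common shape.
P = [1, 2, 3, 7, 8] / [4, 9] / [5] / [6];  Q = [1, 3, 5, 7, 9] / [2, 6] / [4] / [8];  common shape = (5, 2, 1, 1)

Row-insert the values π_1, π_2, … into P one at a time, bumping the leftmost entry strictly greater than the inserted value down to the next row. The recording tableau Q records, in position (i, j), the step at which that cell was added to P.
  Insert 6 (step 1): P = [6];  Q = [1]
  Insert 1 (step 2): P = [1] / [6];  Q = [1] / [2]
  Insert 5 (step 3): P = [1, 5] / [6];  Q = [1, 3] / [2]
  Insert 2 (step 4): P = [1, 2] / [5] / [6];  Q = [1, 3] / [2] / [4]
  Insert 9 (step 5): P = [1, 2, 9] / [5] / [6];  Q = [1, 3, 5] / [2] / [4]
  Insert 4 (step 6): P = [1, 2, 4] / [5, 9] / [6];  Q = [1, 3, 5] / [2, 6] / [4]
  Insert 7 (step 7): P = [1, 2, 4, 7] / [5, 9] / [6];  Q = [1, 3, 5, 7] / [2, 6] / [4]
  Insert 3 (step 8): P = [1, 2, 3, 7] / [4, 9] / [5] / [6];  Q = [1, 3, 5, 7] / [2, 6] / [4] / [8]
  Insert 8 (step 9): P = [1, 2, 3, 7, 8] / [4, 9] / [5] / [6];  Q = [1, 3, 5, 7, 9] / [2, 6] / [4] / [8]
Final shape: (5, 2, 1, 1).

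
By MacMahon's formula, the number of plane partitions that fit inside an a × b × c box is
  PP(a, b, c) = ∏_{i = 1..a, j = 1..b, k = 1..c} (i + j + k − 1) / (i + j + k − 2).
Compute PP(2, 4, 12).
PP(2, 4, 12) = 866320

Evaluate the triple product over i = 1..2, j = 1..4, k = 1..12. The factors are (2/1) · (3/2) · (4/3) · (5/4) · (6/5) · (7/6) · (8/7) · (9/8) · … (96 factors total). The numerators and denominators telescope so the product is an integer; carrying out the multiplication exactly gives PP(2, 4, 12) = 866320.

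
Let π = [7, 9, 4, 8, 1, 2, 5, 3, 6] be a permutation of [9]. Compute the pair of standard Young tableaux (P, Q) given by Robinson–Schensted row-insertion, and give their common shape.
P = [1, 2, 3, 6] / [4, 5] / [7, 8] / [9];  Q = [1, 2, 7, 9] / [3, 4] / [5, 6] / [8];  common shape = (4, 2, 2, 1)

Row-insert the values π_1, π_2, … into P one at a time, bumping the leftmost entry strictly greater than the inserted value down to the next row. The recording tableau Q records, in position (i, j), the step at which that cell was added to P.
  Insert 7 (step 1): P = [7];  Q = [1]
  Insert 9 (step 2): P = [7, 9];  Q = [1, 2]
  Insert 4 (step 3): P = [4, 9] / [7];  Q = [1, 2] / [3]
  Insert 8 (step 4): P = [4, 8] / [7, 9];  Q = [1, 2] / [3, 4]
  Insert 1 (step 5): P = [1, 8] / [4, 9] / [7];  Q = [1, 2] / [3, 4] / [5]
  Insert 2 (step 6): P = [1, 2] / [4, 8] / [7, 9];  Q = [1, 2] / [3, 4] / [5, 6]
  Insert 5 (step 7): P = [1, 2, 5] / [4, 8] / [7, 9];  Q = [1, 2, 7] / [3, 4] / [5, 6]
  Insert 3 (step 8): P = [1, 2, 3] / [4, 5] / [7, 8] / [9];  Q = [1, 2, 7] / [3, 4] / [5, 6] / [8]
  Insert 6 (step 9): P = [1, 2, 3, 6] / [4, 5] / [7, 8] / [9];  Q = [1, 2, 7, 9] / [3, 4] / [5, 6] / [8]
Final shape: (4, 2, 2, 1).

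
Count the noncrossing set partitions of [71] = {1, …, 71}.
C_71 = 5175569924646105559418940193995065716350

These noncrossing partitions are counted by the Catalan number C_n = (1/(n + 1)) · C(2n, n). For n = 71: C_71 = (1/72) · C(142, 71) = 372641034574519600278163693967644731577200/72 = 5175569924646105559418940193995065716350.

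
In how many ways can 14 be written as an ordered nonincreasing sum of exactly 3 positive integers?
p(14, 3 parts) = 16

Partitions of n into exactly k parts ↔ partitions of n − k into at most k parts (subtract 1 from each part). For n = 14, k = 3, the partitions are: 12+1+1, 11+2+1, 10+3+1, 10+2+2, 9+4+1, 9+3+2, 8+5+1, 8+4+2, 8+3+3, 7+6+1, 7+5+2, 7+4+3, 6+6+2, 6+5+3, 6+4+4, 5+5+4. Count = 16.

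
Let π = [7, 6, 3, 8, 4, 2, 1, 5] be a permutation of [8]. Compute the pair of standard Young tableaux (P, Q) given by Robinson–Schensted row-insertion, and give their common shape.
P = [1, 4, 5] / [2, 8] / [3] / [6] / [7];  Q = [1, 4, 8] / [2, 5] / [3] / [6] / [7];  common shape = (3, 2, 1, 1, 1)

Row-insert the values π_1, π_2, … into P one at a time, bumping the leftmost entry strictly greater than the inserted value down to the next row. The recording tableau Q records, in position (i, j), the step at which that cell was added to P.
  Insert 7 (step 1): P = [7];  Q = [1]
  Insert 6 (step 2): P = [6] / [7];  Q = [1] / [2]
  Insert 3 (step 3): P = [3] / [6] / [7];  Q = [1] / [2] / [3]
  Insert 8 (step 4): P = [3, 8] / [6] / [7];  Q = [1, 4] / [2] / [3]
  Insert 4 (step 5): P = [3, 4] / [6, 8] / [7];  Q = [1, 4] / [2, 5] / [3]
  Insert 2 (step 6): P = [2, 4] / [3, 8] / [6] / [7];  Q = [1, 4] / [2, 5] / [3] / [6]
  Insert 1 (step 7): P = [1, 4] / [2, 8] / [3] / [6] / [7];  Q = [1, 4] / [2, 5] / [3] / [6] / [7]
  Insert 5 (step 8): P = [1, 4, 5] / [2, 8] / [3] / [6] / [7];  Q = [1, 4, 8] / [2, 5] / [3] / [6] / [7]
Final shape: (3, 2, 1, 1, 1).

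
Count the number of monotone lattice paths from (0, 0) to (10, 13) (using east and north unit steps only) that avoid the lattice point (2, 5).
Number of paths = 873796

Total paths from (0, 0) to (10, 13): C(23, 10) = 1144066. Paths through (2, 5): (paths (0, 0) → (2, 5)) × (paths (2, 5) → (10, 13)) = C(7, 2) · C(16, 8) = 21 · 12870 = 270270. Avoidance count = 1144066 − 270270 = 873796.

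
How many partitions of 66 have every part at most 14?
p(66, parts ≤ 14) = 1013531

Use the recurrence p(n, m) = p(n, m−1) + p(n−m, m): either the largest part is < m (count p(n, m−1)) or the largest part is exactly m (remove one copy of m, count p(n−m, m)). With p(0, ·) = 1 this gives p(66, parts ≤ 14) = 1013531. (By conjugating Young diagrams, this also counts partitions of 66 into at most 14 parts.)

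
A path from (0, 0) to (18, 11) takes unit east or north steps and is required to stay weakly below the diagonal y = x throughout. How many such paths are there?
Number of paths = 14567280

By the reflection principle (André's argument), the number of monotone paths to (18, 11) with n ≤ m that never go above y = x is C(29, 18) − C(29, 19) = 34597290 − 20030010 = 14567280.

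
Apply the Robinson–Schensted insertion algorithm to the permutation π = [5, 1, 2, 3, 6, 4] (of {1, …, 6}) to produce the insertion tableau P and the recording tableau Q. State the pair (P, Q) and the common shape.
P = [1, 2, 3, 4] / [5, 6];  Q = [1, 3, 4, 5] / [2, 6];  common shape = (4, 2)

Row-insert the values π_1, π_2, … into P one at a time, bumping the leftmost entry strictly greater than the inserted value down to the next row. The recording tableau Q records, in position (i, j), the step at which that cell was added to P.
  Insert 5 (step 1): P = [5];  Q = [1]
  Insert 1 (step 2): P = [1] / [5];  Q = [1] / [2]
  Insert 2 (step 3): P = [1, 2] / [5];  Q = [1, 3] / [2]
  Insert 3 (step 4): P = [1, 2, 3] / [5];  Q = [1, 3, 4] / [2]
  Insert 6 (step 5): P = [1, 2, 3, 6] / [5];  Q = [1, 3, 4, 5] / [2]
  Insert 4 (step 6): P = [1, 2, 3, 4] / [5, 6];  Q = [1, 3, 4, 5] / [2, 6]
Final shape: (4, 2).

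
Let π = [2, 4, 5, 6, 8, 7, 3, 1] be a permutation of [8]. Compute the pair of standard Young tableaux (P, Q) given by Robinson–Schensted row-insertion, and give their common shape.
P = [1, 3, 5, 6, 7] / [2] / [4] / [8];  Q = [1, 2, 3, 4, 5] / [6] / [7] / [8];  common shape = (5, 1, 1, 1)

Row-insert the values π_1, π_2, … into P one at a time, bumping the leftmost entry strictly greater than the inserted value down to the next row. The recording tableau Q records, in position (i, j), the step at which that cell was added to P.
  Insert 2 (step 1): P = [2];  Q = [1]
  Insert 4 (step 2): P = [2, 4];  Q = [1, 2]
  Insert 5 (step 3): P = [2, 4, 5];  Q = [1, 2, 3]
  Insert 6 (step 4): P = [2, 4, 5, 6];  Q = [1, 2, 3, 4]
  Insert 8 (step 5): P = [2, 4, 5, 6, 8];  Q = [1, 2, 3, 4, 5]
  Insert 7 (step 6): P = [2, 4, 5, 6, 7] / [8];  Q = [1, 2, 3, 4, 5] / [6]
  Insert 3 (step 7): P = [2, 3, 5, 6, 7] / [4] / [8];  Q = [1, 2, 3, 4, 5] / [6] / [7]
  Insert 1 (step 8): P = [1, 3, 5, 6, 7] / [2] / [4] / [8];  Q = [1, 2, 3, 4, 5] / [6] / [7] / [8]
Final shape: (5, 1, 1, 1).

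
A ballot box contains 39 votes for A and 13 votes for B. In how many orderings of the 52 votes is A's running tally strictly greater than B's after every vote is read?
Strict-lead orderings = 317506779800

Total orderings of the 52 votes with 39 for A: C(52, 39) = 635013559600. By the Bertrand ballot formula (Cycle Lemma / reflection principle), the number of orderings in which A is strictly ahead of B throughout is (p − q)/(p + q) · C(p + q, p) = (39 − 13)/(39 + 13) · 635013559600 = 317506779800.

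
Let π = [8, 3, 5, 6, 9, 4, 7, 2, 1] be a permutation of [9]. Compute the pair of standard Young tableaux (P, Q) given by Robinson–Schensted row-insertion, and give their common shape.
P = [1, 4, 6, 7] / [2, 9] / [3] / [5] / [8];  Q = [1, 3, 4, 5] / [2, 7] / [6] / [8] / [9];  common shape = (4, 2, 1, 1, 1)

Row-insert the values π_1, π_2, … into P one at a time, bumping the leftmost entry strictly greater than the inserted value down to the next row. The recording tableau Q records, in position (i, j), the step at which that cell was added to P.
  Insert 8 (step 1): P = [8];  Q = [1]
  Insert 3 (step 2): P = [3] / [8];  Q = [1] / [2]
  Insert 5 (step 3): P = [3, 5] / [8];  Q = [1, 3] / [2]
  Insert 6 (step 4): P = [3, 5, 6] / [8];  Q = [1, 3, 4] / [2]
  Insert 9 (step 5): P = [3, 5, 6, 9] / [8];  Q = [1, 3, 4, 5] / [2]
  Insert 4 (step 6): P = [3, 4, 6, 9] / [5] / [8];  Q = [1, 3, 4, 5] / [2] / [6]
  Insert 7 (step 7): P = [3, 4, 6, 7] / [5, 9] / [8];  Q = [1, 3, 4, 5] / [2, 7] / [6]
  Insert 2 (step 8): P = [2, 4, 6, 7] / [3, 9] / [5] / [8];  Q = [1, 3, 4, 5] / [2, 7] / [6] / [8]
  Insert 1 (step 9): P = [1, 4, 6, 7] / [2, 9] / [3] / [5] / [8];  Q = [1, 3, 4, 5] / [2, 7] / [6] / [8] / [9]
Final shape: (4, 2, 1, 1, 1).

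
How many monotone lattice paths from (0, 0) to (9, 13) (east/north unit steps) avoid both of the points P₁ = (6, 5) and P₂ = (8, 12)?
Number of paths = 202514

Inclusion–exclusion. Total paths: C(22, 9) = 497420. Through P₁: C(11, 6)·C(11, 3) = 76230. Through P₂: C(20, 8)·C(2, 1) = 251940. Since P₁ is strictly southwest of P₂, a monotone path through both must visit P₁ then P₂; paths through both = C(11, 6)·C(9, 2)·C(2, 1) = 33264. Avoid both = 497420 − 76230 − 251940 + 33264 = 202514.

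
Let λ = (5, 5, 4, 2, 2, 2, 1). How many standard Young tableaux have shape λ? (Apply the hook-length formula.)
# SYT of shape (5, 5, 4, 2, 2, 2, 1) = 388869390

Hook-length formula: f^λ = n! / Π hook(c), product over all cells c of the Young diagram. For λ = (5, 5, 4, 2, 2, 2, 1), n = 21 boxes. Hook lengths by row (left-to-right, top-to-bottom): [11, 9, 5, 4, 2]; [10, 8, 4, 3, 1]; [8, 6, 2, 1]; [5, 3]; [4, 2]; [3, 1]; [1]. Product of hooks = 131383296000. So f^λ = 21! / 131383296000 = 51090942171709440000 / 131383296000 = 388869390.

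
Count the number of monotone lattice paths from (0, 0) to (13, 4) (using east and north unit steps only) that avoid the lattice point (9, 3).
Number of paths = 1280

Total paths from (0, 0) to (13, 4): C(17, 13) = 2380. Paths through (9, 3): (paths (0, 0) → (9, 3)) × (paths (9, 3) → (13, 4)) = C(12, 9) · C(5, 4) = 220 · 5 = 1100. Avoidance count = 2380 − 1100 = 1280.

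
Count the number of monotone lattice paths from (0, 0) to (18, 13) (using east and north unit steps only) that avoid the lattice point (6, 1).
Number of paths = 187323983

Total paths from (0, 0) to (18, 13): C(31, 18) = 206253075. Paths through (6, 1): (paths (0, 0) → (6, 1)) × (paths (6, 1) → (18, 13)) = C(7, 6) · C(24, 12) = 7 · 2704156 = 18929092. Avoidance count = 206253075 − 18929092 = 187323983.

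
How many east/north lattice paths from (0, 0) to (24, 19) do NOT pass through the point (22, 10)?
Number of paths = 796924258650

Total paths from (0, 0) to (24, 19): C(43, 24) = 800472431850. Paths through (22, 10): (paths (0, 0) → (22, 10)) × (paths (22, 10) → (24, 19)) = C(32, 22) · C(11, 2) = 64512240 · 55 = 3548173200. Avoidance count = 800472431850 − 3548173200 = 796924258650.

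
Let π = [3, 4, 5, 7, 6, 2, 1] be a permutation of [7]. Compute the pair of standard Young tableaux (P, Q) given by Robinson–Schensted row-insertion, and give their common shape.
P = [1, 4, 5, 6] / [2] / [3] / [7];  Q = [1, 2, 3, 4] / [5] / [6] / [7];  common shape = (4, 1, 1, 1)

Row-insert the values π_1, π_2, … into P one at a time, bumping the leftmost entry strictly greater than the inserted value down to the next row. The recording tableau Q records, in position (i, j), the step at which that cell was added to P.
  Insert 3 (step 1): P = [3];  Q = [1]
  Insert 4 (step 2): P = [3, 4];  Q = [1, 2]
  Insert 5 (step 3): P = [3, 4, 5];  Q = [1, 2, 3]
  Insert 7 (step 4): P = [3, 4, 5, 7];  Q = [1, 2, 3, 4]
  Insert 6 (step 5): P = [3, 4, 5, 6] / [7];  Q = [1, 2, 3, 4] / [5]
  Insert 2 (step 6): P = [2, 4, 5, 6] / [3] / [7];  Q = [1, 2, 3, 4] / [5] / [6]
  Insert 1 (step 7): P = [1, 4, 5, 6] / [2] / [3] / [7];  Q = [1, 2, 3, 4] / [5] / [6] / [7]
Final shape: (4, 1, 1, 1).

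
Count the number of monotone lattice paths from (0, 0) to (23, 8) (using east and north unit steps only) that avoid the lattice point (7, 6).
Number of paths = 7626177

Total paths from (0, 0) to (23, 8): C(31, 23) = 7888725. Paths through (7, 6): (paths (0, 0) → (7, 6)) × (paths (7, 6) → (23, 8)) = C(13, 7) · C(18, 16) = 1716 · 153 = 262548. Avoidance count = 7888725 − 262548 = 7626177.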